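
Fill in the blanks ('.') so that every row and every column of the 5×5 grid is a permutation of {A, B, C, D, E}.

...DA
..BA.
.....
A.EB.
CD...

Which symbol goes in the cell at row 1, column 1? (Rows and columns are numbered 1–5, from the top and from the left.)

(r1,c3): row 1 has {A,D}; column 3 has {B,E}, so it must be C.
(r4,c2): row 4 has {A,B,E}; column 2 has {D}, so it must be C.
(r4,c5): row 4 has {A,B,C,E}; column 5 has {A}, so it must be D.
(r5,c3): row 5 has {C,D}; column 3 has {B,C,E}, so it must be A.
(r5,c4): row 5 has {A,C,D}; column 4 has {A,B,D}, so it must be E.
(r5,c5): row 5 has {A,C,D,E}; column 5 has {A,D}, so it must be B.
(r2,c2): row 2 has {A,B}; column 2 has {C,D}, so it must be E.
(r2,c5): row 2 has {A,B,E}; column 5 has {A,B,D}, so it must be C.
(r3,c3): row 3 is empty so far; column 3 has {A,B,C,E}, so it must be D.
(r3,c4): row 3 has {D}; column 4 has {A,B,D,E}, so it must be C.
(r3,c5): row 3 has {C,D}; column 5 has {A,B,C,D}, so it must be E.
(r1,c2): row 1 has {A,C,D}; column 2 has {C,D,E}, so it must be B.
(r2,c1): row 2 has {A,B,C,E}; column 1 has {A,C}, so it must be D.
(r3,c1): row 3 has {C,D,E}; column 1 has {A,C,D}, so it must be B.
(r3,c2): row 3 has {B,C,D,E}; column 2 has {B,C,D,E}, so it must be A.
(r1,c1): row 1 has {A,B,C,D}; column 1 has {A,B,C,D}, so it must be E.

E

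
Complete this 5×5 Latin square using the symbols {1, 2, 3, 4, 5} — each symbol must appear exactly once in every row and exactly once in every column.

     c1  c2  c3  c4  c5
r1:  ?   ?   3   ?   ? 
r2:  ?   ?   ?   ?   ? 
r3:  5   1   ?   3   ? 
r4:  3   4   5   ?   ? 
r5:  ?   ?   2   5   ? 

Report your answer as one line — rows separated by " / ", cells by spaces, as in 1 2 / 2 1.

(r3,c3) = 4
(r3,c5) = 2
(r4,c5) = 1
(r5,c2) = 3
(r5,c5) = 4
(r1,c5) = 5
(r2,c3) = 1
(r2,c5) = 3
(r4,c4) = 2
(r5,c1) = 1
(r1,c2) = 2
(r2,c2) = 5
(r2,c4) = 4
(r1,c1) = 4
(r1,c4) = 1
(r2,c1) = 2

4 2 3 1 5 / 2 5 1 4 3 / 5 1 4 3 2 / 3 4 5 2 1 / 1 3 2 5 4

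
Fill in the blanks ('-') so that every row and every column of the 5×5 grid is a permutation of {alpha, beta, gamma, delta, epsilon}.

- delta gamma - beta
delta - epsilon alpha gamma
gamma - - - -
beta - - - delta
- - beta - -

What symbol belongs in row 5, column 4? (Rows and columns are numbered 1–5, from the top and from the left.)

delta

(r1,c4) = epsilon
(r2,c2) = beta
(r4,c3) = alpha
(r4,c4) = gamma
(r5,c4) = delta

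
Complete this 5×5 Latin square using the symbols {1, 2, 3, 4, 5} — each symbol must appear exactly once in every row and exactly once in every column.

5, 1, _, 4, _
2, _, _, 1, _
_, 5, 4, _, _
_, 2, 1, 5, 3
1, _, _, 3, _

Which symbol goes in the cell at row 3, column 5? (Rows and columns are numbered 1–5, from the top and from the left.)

(r1,c5): row 1 has {1,4,5}; column 5 has {3}, so it must be 2.
(r3,c1): row 3 has {4,5}; column 1 has {1,2,5}, so it must be 3.
(r3,c4): row 3 has {3,4,5}; column 4 has {1,3,4,5}, so it must be 2.
(r3,c5): row 3 has {2,3,4,5}; column 5 has {2,3}, so it must be 1.

1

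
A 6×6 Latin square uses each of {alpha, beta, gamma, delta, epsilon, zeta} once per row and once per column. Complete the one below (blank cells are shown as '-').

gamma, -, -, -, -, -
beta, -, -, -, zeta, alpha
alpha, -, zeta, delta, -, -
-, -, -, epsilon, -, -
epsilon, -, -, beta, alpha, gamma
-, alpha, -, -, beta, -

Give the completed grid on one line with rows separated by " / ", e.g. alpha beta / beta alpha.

(r2,c4) = gamma
(r5,c3) = delta
(r6,c4) = zeta
(r1,c4) = alpha
(r2,c3) = epsilon
(r5,c2) = zeta
(r6,c1) = delta
(r6,c3) = gamma
(r6,c6) = epsilon
(r1,c3) = beta
(r2,c2) = delta
(r3,c6) = beta
(r4,c1) = zeta
(r4,c3) = alpha
(r4,c6) = delta
(r1,c2) = epsilon
(r1,c5) = delta
(r1,c6) = zeta
(r3,c2) = gamma
(r3,c5) = epsilon
(r4,c2) = beta
(r4,c5) = gamma

gamma epsilon beta alpha delta zeta / beta delta epsilon gamma zeta alpha / alpha gamma zeta delta epsilon beta / zeta beta alpha epsilon gamma delta / epsilon zeta delta beta alpha gamma / delta alpha gamma zeta beta epsilon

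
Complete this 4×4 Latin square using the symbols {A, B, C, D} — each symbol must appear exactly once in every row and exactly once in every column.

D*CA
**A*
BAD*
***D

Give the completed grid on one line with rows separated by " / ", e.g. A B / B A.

(r1,c2) = B
(r2,c1) = C
(r2,c2) = D
(r2,c4) = B
(r3,c4) = C
(r4,c1) = A
(r4,c2) = C
(r4,c3) = B

D B C A / C D A B / B A D C / A C B D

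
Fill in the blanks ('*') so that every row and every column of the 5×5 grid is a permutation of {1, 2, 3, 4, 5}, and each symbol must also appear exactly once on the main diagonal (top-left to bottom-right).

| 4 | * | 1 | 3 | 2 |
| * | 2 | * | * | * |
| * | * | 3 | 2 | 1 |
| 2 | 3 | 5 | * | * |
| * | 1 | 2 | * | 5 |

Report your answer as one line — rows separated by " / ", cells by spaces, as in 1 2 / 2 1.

4 5 1 3 2 / 1 2 4 5 3 / 5 4 3 2 1 / 2 3 5 1 4 / 3 1 2 4 5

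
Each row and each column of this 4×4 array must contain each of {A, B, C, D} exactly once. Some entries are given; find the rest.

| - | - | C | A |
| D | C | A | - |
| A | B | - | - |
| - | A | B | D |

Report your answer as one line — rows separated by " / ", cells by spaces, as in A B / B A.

At row 1, column 1: row 1 has {A,C}; column 1 has {A,D}; that leaves B.
At row 1, column 2: row 1 has {A,B,C}; column 2 has {A,B,C}; that leaves D.
At row 2, column 4: row 2 has {A,C,D}; column 4 has {A,D}; that leaves B.
At row 3, column 3: row 3 has {A,B}; column 3 has {A,B,C}; that leaves D.
At row 3, column 4: row 3 has {A,B,D}; column 4 has {A,B,D}; that leaves C.
At row 4, column 1: row 4 has {A,B,D}; column 1 has {A,B,D}; that leaves C.

B D C A / D C A B / A B D C / C A B D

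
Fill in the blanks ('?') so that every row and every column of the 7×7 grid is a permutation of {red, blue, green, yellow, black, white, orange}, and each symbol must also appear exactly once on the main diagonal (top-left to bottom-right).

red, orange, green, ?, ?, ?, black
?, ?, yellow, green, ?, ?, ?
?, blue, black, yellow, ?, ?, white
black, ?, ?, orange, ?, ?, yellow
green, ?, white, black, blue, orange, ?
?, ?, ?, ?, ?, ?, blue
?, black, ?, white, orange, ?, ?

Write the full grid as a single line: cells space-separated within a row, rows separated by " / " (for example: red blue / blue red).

red orange green blue yellow white black / blue white yellow green red black orange / orange blue black yellow green red white / black red blue orange white green yellow / green yellow white black blue orange red / white green orange red black yellow blue / yellow black red white orange blue green

(r1,c4) = blue
(r2,c2) = white
(r3,c1) = orange
(r5,c7) = red
(r6,c4) = red
(r7,c7) = green
(r2,c1) = blue
(r2,c7) = orange
(r5,c2) = yellow
(r6,c2) = green
(r6,c3) = orange
(r6,c6) = yellow
(r7,c1) = yellow
(r1,c6) = white
(r4,c2) = red
(r4,c3) = blue
(r4,c6) = green
(r6,c1) = white
(r6,c5) = black
(r7,c3) = red
(r7,c6) = blue
(r1,c5) = yellow
(r2,c5) = red
(r2,c6) = black
(r3,c5) = green
(r3,c6) = red
(r4,c5) = white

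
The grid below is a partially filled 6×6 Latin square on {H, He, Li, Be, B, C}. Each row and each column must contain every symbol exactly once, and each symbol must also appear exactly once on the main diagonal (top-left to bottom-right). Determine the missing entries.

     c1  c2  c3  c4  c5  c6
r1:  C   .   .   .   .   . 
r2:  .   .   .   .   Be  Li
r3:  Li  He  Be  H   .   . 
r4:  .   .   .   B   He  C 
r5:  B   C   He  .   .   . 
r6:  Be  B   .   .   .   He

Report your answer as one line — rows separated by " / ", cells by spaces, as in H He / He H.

At row 2, column 2: row 2 has {Li,Be}; column 2 has {He,B,C}; the diagonal has {He,Be,B,C}; that leaves H.
At row 3, column 6: row 3 has {H,He,Li,Be}; column 6 has {He,Li,C}; that leaves B.
At row 4, column 1: row 4 has {He,B,C}; column 1 has {Li,Be,B,C}; that leaves H.
At row 4, column 3: row 4 has {H,He,B,C}; column 3 has {He,Be}; that leaves Li.
At row 5, column 5: row 5 has {He,B,C}; column 5 has {He,Be}; the diagonal has {H,He,Be,B,C}; that leaves Li.
At row 2, column 1: row 2 has {H,Li,Be}; column 1 has {H,Li,Be,B,C}; that leaves He.
At row 2, column 4: row 2 has {H,He,Li,Be}; column 4 has {H,B}; that leaves C.
At row 3, column 5: row 3 has {H,He,Li,Be,B}; column 5 has {He,Li,Be}; that leaves C.
At row 4, column 2: row 4 has {H,He,Li,B,C}; column 2 has {H,He,B,C}; that leaves Be.
At row 5, column 4: row 5 has {He,Li,B,C}; column 4 has {H,B,C}; that leaves Be.
At row 5, column 6: row 5 has {He,Li,Be,B,C}; column 6 has {He,Li,B,C}; that leaves H.
At row 6, column 4: row 6 has {He,Be,B}; column 4 has {H,Be,B,C}; that leaves Li.
At row 6, column 5: row 6 has {He,Li,Be,B}; column 5 has {He,Li,Be,C}; that leaves H.
At row 1, column 2: row 1 has {C}; column 2 has {H,He,Be,B,C}; that leaves Li.
At row 1, column 4: row 1 has {Li,C}; column 4 has {H,Li,Be,B,C}; that leaves He.
At row 1, column 5: row 1 has {He,Li,C}; column 5 has {H,He,Li,Be,C}; that leaves B.
At row 1, column 6: row 1 has {He,Li,B,C}; column 6 has {H,He,Li,B,C}; that leaves Be.
At row 2, column 3: row 2 has {H,He,Li,Be,C}; column 3 has {He,Li,Be}; that leaves B.
At row 6, column 3: row 6 has {H,He,Li,Be,B}; column 3 has {He,Li,Be,B}; that leaves C.
At row 1, column 3: row 1 has {He,Li,Be,B,C}; column 3 has {He,Li,Be,B,C}; that leaves H.

C Li H He B Be / He H B C Be Li / Li He Be H C B / H Be Li B He C / B C He Be Li H / Be B C Li H He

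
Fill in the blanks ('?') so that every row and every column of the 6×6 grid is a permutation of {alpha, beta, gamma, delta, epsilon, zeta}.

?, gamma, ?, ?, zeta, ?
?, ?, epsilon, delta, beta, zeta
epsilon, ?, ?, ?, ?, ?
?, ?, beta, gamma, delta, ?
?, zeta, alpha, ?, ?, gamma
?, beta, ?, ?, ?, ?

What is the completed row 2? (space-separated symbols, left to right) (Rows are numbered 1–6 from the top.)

gamma alpha epsilon delta beta zeta

row 1 has {gamma,zeta}; column 3 has {alpha,beta,epsilon} — only delta is left for (r1,c3).
row 2 has {beta,delta,epsilon,zeta}; column 2 has {beta,gamma,zeta} — only alpha is left for (r2,c2).
row 3 has {epsilon}; column 2 has {alpha,beta,gamma,zeta} — only delta is left for (r3,c2).
row 4 has {beta,gamma,delta}; column 2 has {alpha,beta,gamma,delta,zeta} — only epsilon is left for (r4,c2).
row 4 has {beta,gamma,delta,epsilon}; column 6 has {gamma,zeta} — only alpha is left for (r4,c6).
row 5 has {alpha,gamma,zeta}; column 5 has {beta,delta,zeta} — only epsilon is left for (r5,c5).
row 2 has {alpha,beta,delta,epsilon,zeta}; column 1 has {epsilon} — only gamma is left for (r2,c1).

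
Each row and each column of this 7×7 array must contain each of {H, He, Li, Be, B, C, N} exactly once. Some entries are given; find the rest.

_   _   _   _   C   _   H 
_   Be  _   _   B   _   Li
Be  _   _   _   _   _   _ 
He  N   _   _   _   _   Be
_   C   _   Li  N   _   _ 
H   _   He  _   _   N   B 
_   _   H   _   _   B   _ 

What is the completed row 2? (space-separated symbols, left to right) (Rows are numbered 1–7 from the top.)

N Be C H B He Li

(r5,c1) = B
(r5,c3) = Be
(r5,c7) = He
(r6,c2) = Li
(r6,c5) = Be
(r7,c2) = He
(r7,c5) = Li
(r1,c2) = B
(r3,c2) = H
(r3,c5) = He
(r4,c5) = H
(r5,c6) = H
(r6,c4) = C
(r4,c4) = B
(r3,c4) = N
(r3,c7) = C
(r7,c4) = Be
(r7,c7) = N
(r1,c4) = He
(r2,c4) = H
(r3,c6) = Li
(r4,c6) = C
(r7,c1) = C
(r1,c6) = Be
(r2,c1) = N
(r2,c3) = C
(r2,c6) = He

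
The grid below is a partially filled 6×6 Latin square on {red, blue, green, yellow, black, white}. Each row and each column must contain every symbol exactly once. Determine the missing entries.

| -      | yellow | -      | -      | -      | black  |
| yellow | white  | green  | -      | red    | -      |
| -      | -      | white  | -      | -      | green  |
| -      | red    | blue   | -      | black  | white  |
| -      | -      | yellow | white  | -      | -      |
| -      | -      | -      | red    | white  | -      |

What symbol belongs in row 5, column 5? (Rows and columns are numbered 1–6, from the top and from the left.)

green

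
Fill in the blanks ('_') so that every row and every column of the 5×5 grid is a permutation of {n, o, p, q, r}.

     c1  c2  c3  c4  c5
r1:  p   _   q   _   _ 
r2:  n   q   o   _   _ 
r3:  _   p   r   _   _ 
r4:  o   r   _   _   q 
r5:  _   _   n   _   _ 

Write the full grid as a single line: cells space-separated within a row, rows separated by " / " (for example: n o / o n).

Cell (r3,c1): row 3 has {p,r}; column 1 has {n,o,p} → q.
Cell (r4,c3): row 4 has {o,q,r}; column 3 has {n,o,q,r} → p.
Cell (r4,c4): row 4 has {o,p,q,r}; column 4 is empty so far → n.
Cell (r5,c1): row 5 has {n}; column 1 has {n,o,p,q} → r.
Cell (r5,c2): row 5 has {n,r}; column 2 has {p,q,r} → o.
Cell (r5,c5): row 5 has {n,o,r}; column 5 has {q} → p.
Cell (r1,c2): row 1 has {p,q}; column 2 has {o,p,q,r} → n.
Cell (r2,c5): row 2 has {n,o,q}; column 5 has {p,q} → r.
Cell (r3,c4): row 3 has {p,q,r}; column 4 has {n} → o.
Cell (r3,c5): row 3 has {o,p,q,r}; column 5 has {p,q,r} → n.
Cell (r5,c4): row 5 has {n,o,p,r}; column 4 has {n,o} → q.
Cell (r1,c4): row 1 has {n,p,q}; column 4 has {n,o,q} → r.
Cell (r1,c5): row 1 has {n,p,q,r}; column 5 has {n,p,q,r} → o.
Cell (r2,c4): row 2 has {n,o,q,r}; column 4 has {n,o,q,r} → p.

p n q r o / n q o p r / q p r o n / o r p n q / r o n q p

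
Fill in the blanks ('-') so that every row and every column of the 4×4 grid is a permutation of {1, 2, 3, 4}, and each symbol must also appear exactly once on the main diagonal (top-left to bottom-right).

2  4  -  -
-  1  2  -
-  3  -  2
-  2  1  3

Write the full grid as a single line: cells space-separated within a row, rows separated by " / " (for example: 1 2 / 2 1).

2 4 3 1 / 3 1 2 4 / 1 3 4 2 / 4 2 1 3

(r1,c3): row 1 has {2,4}; column 3 has {1,2}, so it must be 3.
(r1,c4): row 1 has {2,3,4}; column 4 has {2,3}, so it must be 1.
(r2,c4): row 2 has {1,2}; column 4 has {1,2,3}, so it must be 4.
(r3,c3): row 3 has {2,3}; column 3 has {1,2,3}; the diagonal has {1,2,3}, so it must be 4.
(r4,c1): row 4 has {1,2,3}; column 1 has {2}, so it must be 4.
(r2,c1): row 2 has {1,2,4}; column 1 has {2,4}, so it must be 3.
(r3,c1): row 3 has {2,3,4}; column 1 has {2,3,4}, so it must be 1.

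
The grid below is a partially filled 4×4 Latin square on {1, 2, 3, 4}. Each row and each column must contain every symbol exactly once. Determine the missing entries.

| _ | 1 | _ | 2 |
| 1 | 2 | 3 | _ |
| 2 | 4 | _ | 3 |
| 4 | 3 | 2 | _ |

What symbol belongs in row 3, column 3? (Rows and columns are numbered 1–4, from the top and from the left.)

1

At row 1, column 1: row 1 has {1,2}; column 1 has {1,2,4}; that leaves 3.
At row 1, column 3: row 1 has {1,2,3}; column 3 has {2,3}; that leaves 4.
At row 2, column 4: row 2 has {1,2,3}; column 4 has {2,3}; that leaves 4.
At row 3, column 3: row 3 has {2,3,4}; column 3 has {2,3,4}; that leaves 1.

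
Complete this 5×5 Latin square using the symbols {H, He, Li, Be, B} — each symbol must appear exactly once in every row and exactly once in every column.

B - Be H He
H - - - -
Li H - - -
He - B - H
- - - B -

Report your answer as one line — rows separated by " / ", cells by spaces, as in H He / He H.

(r1,c2) = Li
(r3,c3) = He
(r3,c4) = Be
(r3,c5) = B
(r4,c2) = Be
(r4,c4) = Li
(r5,c1) = Be
(r5,c2) = He
(r5,c5) = Li
(r2,c2) = B
(r2,c3) = Li
(r2,c4) = He
(r2,c5) = Be
(r5,c3) = H

B Li Be H He / H B Li He Be / Li H He Be B / He Be B Li H / Be He H B Li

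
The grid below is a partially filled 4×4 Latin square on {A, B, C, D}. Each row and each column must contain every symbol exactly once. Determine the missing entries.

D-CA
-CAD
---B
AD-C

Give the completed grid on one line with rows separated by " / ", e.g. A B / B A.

(r1,c2) = B
(r2,c1) = B
(r3,c1) = C
(r3,c2) = A
(r3,c3) = D
(r4,c3) = B

D B C A / B C A D / C A D B / A D B C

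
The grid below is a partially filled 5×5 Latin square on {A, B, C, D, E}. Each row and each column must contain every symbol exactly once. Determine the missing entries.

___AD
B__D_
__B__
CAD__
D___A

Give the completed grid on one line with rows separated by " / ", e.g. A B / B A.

(r1,c1) = E
(r1,c3) = C
(r3,c1) = A
(r5,c3) = E
(r1,c2) = B
(r2,c3) = A
(r5,c2) = C
(r5,c4) = B
(r2,c2) = E
(r2,c5) = C
(r3,c2) = D
(r3,c5) = E
(r4,c4) = E
(r4,c5) = B
(r3,c4) = C

E B C A D / B E A D C / A D B C E / C A D E B / D C E B A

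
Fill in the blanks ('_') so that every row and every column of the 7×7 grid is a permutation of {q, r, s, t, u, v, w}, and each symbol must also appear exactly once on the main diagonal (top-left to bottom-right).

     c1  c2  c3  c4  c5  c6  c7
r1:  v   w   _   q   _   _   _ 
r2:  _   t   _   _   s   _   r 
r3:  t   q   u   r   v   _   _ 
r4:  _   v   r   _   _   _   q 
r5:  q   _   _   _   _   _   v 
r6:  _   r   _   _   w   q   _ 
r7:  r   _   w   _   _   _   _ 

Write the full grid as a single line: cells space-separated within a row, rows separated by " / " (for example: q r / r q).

row 5 has {q,v}; column 5 has {s,v,w}; the diagonal has {q,t,u,v} — only r is left for (r5,c5).
row 7 has {r,w}; column 7 has {q,r,v}; the diagonal has {q,r,t,u,v} — only s is left for (r7,c7).
row 3 has {q,r,t,u,v}; column 7 has {q,r,s,v} — only w is left for (r3,c7).
row 4 has {q,r,v}; column 4 has {q,r}; the diagonal has {q,r,s,t,u,v} — only w is left for (r4,c4).
row 7 has {r,s,w}; column 2 has {q,r,t,v,w} — only u is left for (r7,c2).
row 3 has {q,r,t,u,v,w}; column 6 has {q} — only s is left for (r3,c6).
row 5 has {q,r,v}; column 2 has {q,r,t,u,v,w} — only s is left for (r5,c2).
row 5 has {q,r,s,v}; column 3 has {r,u,w} — only t is left for (r5,c3).
row 5 has {q,r,s,t,v}; column 4 has {q,r,w} — only u is left for (r5,c4).
row 5 has {q,r,s,t,u,v}; column 6 has {q,s} — only w is left for (r5,c6).
row 1 has {q,v,w}; column 3 has {r,t,u,w} — only s is left for (r1,c3).
row 2 has {r,s,t}; column 4 has {q,r,u,w} — only v is left for (r2,c4).
row 2 has {r,s,t,v}; column 6 has {q,s,w} — only u is left for (r2,c6).
row 4 has {q,r,v,w}; column 6 has {q,s,u,w} — only t is left for (r4,c6).
row 6 has {q,r,w}; column 3 has {r,s,t,u,w} — only v is left for (r6,c3).
row 7 has {r,s,u,w}; column 4 has {q,r,u,v,w} — only t is left for (r7,c4).
row 7 has {r,s,t,u,w}; column 5 has {r,s,v,w} — only q is left for (r7,c5).
row 7 has {q,r,s,t,u,w}; column 6 has {q,s,t,u,w} — only v is left for (r7,c6).
row 1 has {q,s,v,w}; column 6 has {q,s,t,u,v,w} — only r is left for (r1,c6).
row 2 has {r,s,t,u,v}; column 1 has {q,r,t,v} — only w is left for (r2,c1).
row 2 has {r,s,t,u,v,w}; column 3 has {r,s,t,u,v,w} — only q is left for (r2,c3).
row 4 has {q,r,t,v,w}; column 5 has {q,r,s,v,w} — only u is left for (r4,c5).
row 6 has {q,r,v,w}; column 4 has {q,r,t,u,v,w} — only s is left for (r6,c4).
row 1 has {q,r,s,v,w}; column 5 has {q,r,s,u,v,w} — only t is left for (r1,c5).
row 1 has {q,r,s,t,v,w}; column 7 has {q,r,s,v,w} — only u is left for (r1,c7).
row 4 has {q,r,t,u,v,w}; column 1 has {q,r,t,v,w} — only s is left for (r4,c1).
row 6 has {q,r,s,v,w}; column 1 has {q,r,s,t,v,w} — only u is left for (r6,c1).
row 6 has {q,r,s,u,v,w}; column 7 has {q,r,s,u,v,w} — only t is left for (r6,c7).

v w s q t r u / w t q v s u r / t q u r v s w / s v r w u t q / q s t u r w v / u r v s w q t / r u w t q v s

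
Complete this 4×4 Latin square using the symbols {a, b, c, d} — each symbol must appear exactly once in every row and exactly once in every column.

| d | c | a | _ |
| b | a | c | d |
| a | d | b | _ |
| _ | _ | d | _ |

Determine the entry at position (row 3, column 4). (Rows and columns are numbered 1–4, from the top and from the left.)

c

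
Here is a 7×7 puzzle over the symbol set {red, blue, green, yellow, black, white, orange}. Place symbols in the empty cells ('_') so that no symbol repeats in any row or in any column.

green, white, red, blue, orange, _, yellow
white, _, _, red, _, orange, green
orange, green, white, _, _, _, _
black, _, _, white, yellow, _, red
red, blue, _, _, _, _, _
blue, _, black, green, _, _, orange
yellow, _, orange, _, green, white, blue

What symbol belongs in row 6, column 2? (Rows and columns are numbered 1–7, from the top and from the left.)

yellow

(r1,c6) = black
(r3,c7) = black
(r4,c2) = orange
(r5,c7) = white
(r7,c4) = black
(r3,c4) = yellow
(r5,c4) = orange
(r5,c5) = black
(r7,c2) = red
(r2,c5) = blue
(r3,c5) = red
(r3,c6) = blue
(r4,c6) = green
(r5,c6) = yellow
(r6,c2) = yellow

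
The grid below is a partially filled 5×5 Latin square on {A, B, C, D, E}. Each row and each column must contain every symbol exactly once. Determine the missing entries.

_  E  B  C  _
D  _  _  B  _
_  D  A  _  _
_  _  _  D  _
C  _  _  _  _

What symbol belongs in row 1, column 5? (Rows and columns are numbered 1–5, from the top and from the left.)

D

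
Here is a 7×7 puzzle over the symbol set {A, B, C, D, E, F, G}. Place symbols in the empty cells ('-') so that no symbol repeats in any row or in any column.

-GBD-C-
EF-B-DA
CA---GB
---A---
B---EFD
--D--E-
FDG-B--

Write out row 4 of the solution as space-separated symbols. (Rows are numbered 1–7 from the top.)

Cell (r1,c1): row 1 has {B,C,D,G}; column 1 has {B,C,E,F} → A.
Cell (r1,c5): row 1 has {A,B,C,D,G}; column 5 has {B,E} → F.
Cell (r1,c7): row 1 has {A,B,C,D,F,G}; column 7 has {A,B,D} → E.
Cell (r2,c3): row 2 has {A,B,D,E,F}; column 3 has {B,D,G} → C.
Cell (r2,c5): row 2 has {A,B,C,D,E,F}; column 5 has {B,E,F} → G.
Cell (r3,c5): row 3 has {A,B,C,G}; column 5 has {B,E,F,G} → D.
Cell (r4,c5): row 4 has {A}; column 5 has {B,D,E,F,G} → C.
Cell (r4,c6): row 4 has {A,C}; column 6 has {C,D,E,F,G} → B.
Cell (r5,c2): row 5 has {B,D,E,F}; column 2 has {A,D,F,G} → C.
Cell (r5,c3): row 5 has {B,C,D,E,F}; column 3 has {B,C,D,G} → A.
Cell (r5,c4): row 5 has {A,B,C,D,E,F}; column 4 has {A,B,D} → G.
Cell (r6,c1): row 6 has {D,E}; column 1 has {A,B,C,E,F} → G.
Cell (r6,c2): row 6 has {D,E,G}; column 2 has {A,C,D,F,G} → B.
Cell (r6,c5): row 6 has {B,D,E,G}; column 5 has {B,C,D,E,F,G} → A.
Cell (r7,c6): row 7 has {B,D,F,G}; column 6 has {B,C,D,E,F,G} → A.
Cell (r7,c7): row 7 has {A,B,D,F,G}; column 7 has {A,B,D,E} → C.
Cell (r4,c1): row 4 has {A,B,C}; column 1 has {A,B,C,E,F,G} → D.
Cell (r4,c2): row 4 has {A,B,C,D}; column 2 has {A,B,C,D,F,G} → E.
Cell (r4,c3): row 4 has {A,B,C,D,E}; column 3 has {A,B,C,D,G} → F.
Cell (r4,c7): row 4 has {A,B,C,D,E,F}; column 7 has {A,B,C,D,E} → G.

D E F A C B G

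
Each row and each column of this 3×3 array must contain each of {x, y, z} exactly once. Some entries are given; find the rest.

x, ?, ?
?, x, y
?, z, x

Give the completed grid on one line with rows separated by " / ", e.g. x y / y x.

x y z / z x y / y z x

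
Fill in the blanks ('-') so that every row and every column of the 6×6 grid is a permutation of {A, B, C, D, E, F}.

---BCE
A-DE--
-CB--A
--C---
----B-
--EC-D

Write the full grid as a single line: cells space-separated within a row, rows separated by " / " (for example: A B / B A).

D A F B C E / A B D E F C / E C B F D A / F D C A E B / C E A D B F / B F E C A D

(r2,c5) = F
(r6,c5) = A
(r2,c2) = B
(r2,c6) = C
(r5,c6) = F
(r6,c2) = F
(r4,c6) = B
(r5,c3) = A
(r5,c4) = D
(r6,c1) = B
(r1,c3) = F
(r3,c4) = F
(r4,c4) = A
(r5,c2) = E
(r1,c1) = D
(r1,c2) = A
(r3,c1) = E
(r3,c5) = D
(r4,c1) = F
(r4,c2) = D
(r4,c5) = E
(r5,c1) = C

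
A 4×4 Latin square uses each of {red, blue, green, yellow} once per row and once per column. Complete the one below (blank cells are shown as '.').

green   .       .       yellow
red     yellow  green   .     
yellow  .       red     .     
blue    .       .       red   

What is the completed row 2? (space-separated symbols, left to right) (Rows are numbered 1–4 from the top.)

red yellow green blue

At row 1, column 3: row 1 has {green,yellow}; column 3 has {red,green}; that leaves blue.
At row 2, column 4: row 2 has {red,green,yellow}; column 4 has {red,yellow}; that leaves blue.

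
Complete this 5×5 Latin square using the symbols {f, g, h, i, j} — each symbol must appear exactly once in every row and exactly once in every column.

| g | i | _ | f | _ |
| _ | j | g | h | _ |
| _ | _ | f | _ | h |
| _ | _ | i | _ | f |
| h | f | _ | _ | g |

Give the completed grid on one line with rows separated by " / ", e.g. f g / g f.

g i h f j / f j g h i / i g f j h / j h i g f / h f j i g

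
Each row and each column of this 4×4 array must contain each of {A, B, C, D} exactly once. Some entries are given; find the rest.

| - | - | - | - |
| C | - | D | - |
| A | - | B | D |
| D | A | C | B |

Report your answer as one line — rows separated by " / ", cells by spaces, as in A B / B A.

(r1,c1) = B
(r1,c3) = A
(r1,c4) = C
(r2,c2) = B
(r2,c4) = A
(r3,c2) = C
(r1,c2) = D

B D A C / C B D A / A C B D / D A C B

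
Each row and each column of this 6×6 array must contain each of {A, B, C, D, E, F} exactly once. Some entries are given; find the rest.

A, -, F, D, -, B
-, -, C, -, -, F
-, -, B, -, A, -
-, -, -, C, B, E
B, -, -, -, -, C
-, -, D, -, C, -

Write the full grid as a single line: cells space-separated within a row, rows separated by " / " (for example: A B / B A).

Cell (r1,c5): row 1 has {A,B,D,F}; column 5 has {A,B,C} → E.
Cell (r2,c5): row 2 has {C,F}; column 5 has {A,B,C,E} → D.
Cell (r3,c6): row 3 has {A,B}; column 6 has {B,C,E,F} → D.
Cell (r4,c3): row 4 has {B,C,E}; column 3 has {B,C,D,F} → A.
Cell (r5,c3): row 5 has {B,C}; column 3 has {A,B,C,D,F} → E.
Cell (r5,c5): row 5 has {B,C,E}; column 5 has {A,B,C,D,E} → F.
Cell (r6,c6): row 6 has {C,D}; column 6 has {B,C,D,E,F} → A.
Cell (r1,c2): row 1 has {A,B,D,E,F}; column 2 is empty so far → C.
Cell (r2,c1): row 2 has {C,D,F}; column 1 has {A,B} → E.
Cell (r5,c4): row 5 has {B,C,E,F}; column 4 has {C,D} → A.
Cell (r6,c1): row 6 has {A,C,D}; column 1 has {A,B,E} → F.
Cell (r2,c4): row 2 has {C,D,E,F}; column 4 has {A,C,D} → B.
Cell (r3,c1): row 3 has {A,B,D}; column 1 has {A,B,E,F} → C.
Cell (r4,c1): row 4 has {A,B,C,E}; column 1 has {A,B,C,E,F} → D.
Cell (r4,c2): row 4 has {A,B,C,D,E}; column 2 has {C} → F.
Cell (r5,c2): row 5 has {A,B,C,E,F}; column 2 has {C,F} → D.
Cell (r6,c4): row 6 has {A,C,D,F}; column 4 has {A,B,C,D} → E.
Cell (r2,c2): row 2 has {B,C,D,E,F}; column 2 has {C,D,F} → A.
Cell (r3,c2): row 3 has {A,B,C,D}; column 2 has {A,C,D,F} → E.
Cell (r3,c4): row 3 has {A,B,C,D,E}; column 4 has {A,B,C,D,E} → F.
Cell (r6,c2): row 6 has {A,C,D,E,F}; column 2 has {A,C,D,E,F} → B.

A C F D E B / E A C B D F / C E B F A D / D F A C B E / B D E A F C / F B D E C A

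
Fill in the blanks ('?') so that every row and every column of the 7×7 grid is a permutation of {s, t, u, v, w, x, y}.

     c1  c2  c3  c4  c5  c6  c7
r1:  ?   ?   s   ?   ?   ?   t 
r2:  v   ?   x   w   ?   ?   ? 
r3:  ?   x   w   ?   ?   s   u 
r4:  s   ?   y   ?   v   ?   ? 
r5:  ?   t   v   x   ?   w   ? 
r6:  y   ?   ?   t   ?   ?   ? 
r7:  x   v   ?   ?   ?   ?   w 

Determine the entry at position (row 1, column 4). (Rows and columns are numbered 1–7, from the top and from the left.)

y

(r3,c1) = t
(r3,c5) = y
(r4,c4) = u
(r4,c7) = x
(r5,c1) = u
(r5,c5) = s
(r5,c7) = y
(r6,c3) = u
(r7,c3) = t
(r7,c5) = u
(r7,c6) = y
(r1,c1) = w
(r1,c5) = x
(r2,c5) = t
(r2,c6) = u
(r2,c7) = s
(r3,c4) = v
(r4,c2) = w
(r4,c6) = t
(r6,c2) = s
(r6,c5) = w
(r6,c7) = v
(r7,c4) = s
(r1,c4) = y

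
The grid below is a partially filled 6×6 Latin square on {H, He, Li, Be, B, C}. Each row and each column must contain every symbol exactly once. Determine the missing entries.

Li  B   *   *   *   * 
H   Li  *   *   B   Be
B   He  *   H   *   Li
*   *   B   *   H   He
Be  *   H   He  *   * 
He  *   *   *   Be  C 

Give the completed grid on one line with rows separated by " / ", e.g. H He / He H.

Li B C Be He H / H Li He C B Be / B He Be H C Li / C Be B Li H He / Be C H He Li B / He H Li B Be C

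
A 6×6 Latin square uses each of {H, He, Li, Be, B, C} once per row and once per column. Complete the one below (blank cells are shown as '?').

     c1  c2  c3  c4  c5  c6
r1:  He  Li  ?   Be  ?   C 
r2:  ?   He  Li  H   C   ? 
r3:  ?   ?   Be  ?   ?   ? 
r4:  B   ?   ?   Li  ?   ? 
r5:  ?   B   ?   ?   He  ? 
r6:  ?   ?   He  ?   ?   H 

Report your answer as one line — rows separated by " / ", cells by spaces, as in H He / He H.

(r2,c1): row 2 has {H,He,Li,C}; column 1 has {He,B}, so it must be Be.
(r2,c6): row 2 has {H,He,Li,Be,C}; column 6 has {H,C}, so it must be B.
(r5,c4): row 5 has {He,B}; column 4 has {H,Li,Be}, so it must be C.
(r6,c4): row 6 has {H,He}; column 4 has {H,Li,Be,C}, so it must be B.
(r3,c4): row 3 has {Be}; column 4 has {H,Li,Be,B,C}, so it must be He.
(r3,c6): row 3 has {He,Be}; column 6 has {H,B,C}, so it must be Li.
(r5,c3): row 5 has {He,B,C}; column 3 has {He,Li,Be}, so it must be H.
(r5,c6): row 5 has {H,He,B,C}; column 6 has {H,Li,B,C}, so it must be Be.
(r1,c3): row 1 has {He,Li,Be,C}; column 3 has {H,He,Li,Be}, so it must be B.
(r1,c5): row 1 has {He,Li,Be,B,C}; column 5 has {He,C}, so it must be H.
(r3,c5): row 3 has {He,Li,Be}; column 5 has {H,He,C}, so it must be B.
(r4,c3): row 4 has {Li,B}; column 3 has {H,He,Li,Be,B}, so it must be C.
(r4,c5): row 4 has {Li,B,C}; column 5 has {H,He,B,C}, so it must be Be.
(r4,c6): row 4 has {Li,Be,B,C}; column 6 has {H,Li,Be,B,C}, so it must be He.
(r5,c1): row 5 has {H,He,Be,B,C}; column 1 has {He,Be,B}, so it must be Li.
(r6,c1): row 6 has {H,He,B}; column 1 has {He,Li,Be,B}, so it must be C.
(r6,c2): row 6 has {H,He,B,C}; column 2 has {He,Li,B}, so it must be Be.
(r6,c5): row 6 has {H,He,Be,B,C}; column 5 has {H,He,Be,B,C}, so it must be Li.
(r3,c1): row 3 has {He,Li,Be,B}; column 1 has {He,Li,Be,B,C}, so it must be H.
(r3,c2): row 3 has {H,He,Li,Be,B}; column 2 has {He,Li,Be,B}, so it must be C.
(r4,c2): row 4 has {He,Li,Be,B,C}; column 2 has {He,Li,Be,B,C}, so it must be H.

He Li B Be H C / Be He Li H C B / H C Be He B Li / B H C Li Be He / Li B H C He Be / C Be He B Li H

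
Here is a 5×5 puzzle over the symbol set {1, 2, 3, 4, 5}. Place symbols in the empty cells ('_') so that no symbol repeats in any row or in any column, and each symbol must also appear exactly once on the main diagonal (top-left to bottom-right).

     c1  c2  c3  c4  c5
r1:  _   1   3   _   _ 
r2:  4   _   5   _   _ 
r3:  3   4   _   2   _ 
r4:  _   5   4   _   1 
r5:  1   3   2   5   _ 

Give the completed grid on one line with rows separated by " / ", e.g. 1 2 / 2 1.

5 1 3 4 2 / 4 2 5 1 3 / 3 4 1 2 5 / 2 5 4 3 1 / 1 3 2 5 4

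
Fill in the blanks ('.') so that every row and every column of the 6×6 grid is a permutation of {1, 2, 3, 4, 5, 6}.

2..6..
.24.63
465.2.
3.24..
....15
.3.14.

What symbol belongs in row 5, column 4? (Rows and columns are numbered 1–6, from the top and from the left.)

2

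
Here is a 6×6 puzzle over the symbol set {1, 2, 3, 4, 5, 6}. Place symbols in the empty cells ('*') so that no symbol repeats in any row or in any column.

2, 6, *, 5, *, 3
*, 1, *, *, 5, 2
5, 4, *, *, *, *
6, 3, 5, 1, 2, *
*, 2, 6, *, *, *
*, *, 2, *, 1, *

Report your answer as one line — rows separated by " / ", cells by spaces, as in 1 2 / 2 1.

At row 1, column 5: row 1 has {2,3,5,6}; column 5 has {1,2,5}; that leaves 4.
At row 4, column 6: row 4 has {1,2,3,5,6}; column 6 has {2,3}; that leaves 4.
At row 5, column 5: row 5 has {2,6}; column 5 has {1,2,4,5}; that leaves 3.
At row 6, column 2: row 6 has {1,2}; column 2 has {1,2,3,4,6}; that leaves 5.
At row 6, column 6: row 6 has {1,2,5}; column 6 has {2,3,4}; that leaves 6.
At row 1, column 3: row 1 has {2,3,4,5,6}; column 3 has {2,5,6}; that leaves 1.
At row 3, column 3: row 3 has {4,5}; column 3 has {1,2,5,6}; that leaves 3.
At row 3, column 5: row 3 has {3,4,5}; column 5 has {1,2,3,4,5}; that leaves 6.
At row 3, column 6: row 3 has {3,4,5,6}; column 6 has {2,3,4,6}; that leaves 1.
At row 5, column 4: row 5 has {2,3,6}; column 4 has {1,5}; that leaves 4.
At row 5, column 6: row 5 has {2,3,4,6}; column 6 has {1,2,3,4,6}; that leaves 5.
At row 6, column 4: row 6 has {1,2,5,6}; column 4 has {1,4,5}; that leaves 3.
At row 2, column 3: row 2 has {1,2,5}; column 3 has {1,2,3,5,6}; that leaves 4.
At row 2, column 4: row 2 has {1,2,4,5}; column 4 has {1,3,4,5}; that leaves 6.
At row 3, column 4: row 3 has {1,3,4,5,6}; column 4 has {1,3,4,5,6}; that leaves 2.
At row 5, column 1: row 5 has {2,3,4,5,6}; column 1 has {2,5,6}; that leaves 1.
At row 6, column 1: row 6 has {1,2,3,5,6}; column 1 has {1,2,5,6}; that leaves 4.
At row 2, column 1: row 2 has {1,2,4,5,6}; column 1 has {1,2,4,5,6}; that leaves 3.

2 6 1 5 4 3 / 3 1 4 6 5 2 / 5 4 3 2 6 1 / 6 3 5 1 2 4 / 1 2 6 4 3 5 / 4 5 2 3 1 6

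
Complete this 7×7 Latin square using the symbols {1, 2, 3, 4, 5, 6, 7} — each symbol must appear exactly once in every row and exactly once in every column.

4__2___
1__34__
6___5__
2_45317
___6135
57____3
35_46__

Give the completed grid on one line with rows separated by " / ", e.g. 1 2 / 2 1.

4 3 5 2 7 6 1 / 1 2 7 3 4 5 6 / 6 1 3 7 5 2 4 / 2 6 4 5 3 1 7 / 7 4 2 6 1 3 5 / 5 7 6 1 2 4 3 / 3 5 1 4 6 7 2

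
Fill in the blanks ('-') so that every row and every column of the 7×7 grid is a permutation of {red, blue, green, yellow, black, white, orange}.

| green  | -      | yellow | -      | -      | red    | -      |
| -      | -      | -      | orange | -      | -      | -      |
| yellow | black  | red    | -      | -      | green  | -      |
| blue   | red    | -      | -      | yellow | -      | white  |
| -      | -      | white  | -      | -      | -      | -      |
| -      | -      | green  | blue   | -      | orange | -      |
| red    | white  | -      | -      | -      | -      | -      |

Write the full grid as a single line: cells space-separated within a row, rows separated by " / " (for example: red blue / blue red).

green orange yellow black white red blue / black green blue orange red white yellow / yellow black red white blue green orange / blue red orange green yellow black white / orange blue white red green yellow black / white yellow green blue black orange red / red white black yellow orange blue green

(r3,c4) = white
(r4,c6) = black
(r6,c2) = yellow
(r1,c4) = black
(r4,c3) = orange
(r4,c4) = green
(r7,c4) = yellow
(r7,c6) = blue
(r5,c4) = red
(r5,c6) = yellow
(r7,c3) = black
(r2,c3) = blue
(r2,c6) = white
(r2,c1) = black
(r2,c2) = green
(r2,c5) = red
(r2,c7) = yellow
(r5,c1) = orange
(r5,c2) = blue
(r6,c1) = white
(r6,c5) = black
(r6,c7) = red
(r1,c2) = orange
(r1,c7) = blue
(r3,c7) = orange
(r5,c5) = green
(r5,c7) = black
(r7,c5) = orange
(r7,c7) = green
(r1,c5) = white
(r3,c5) = blue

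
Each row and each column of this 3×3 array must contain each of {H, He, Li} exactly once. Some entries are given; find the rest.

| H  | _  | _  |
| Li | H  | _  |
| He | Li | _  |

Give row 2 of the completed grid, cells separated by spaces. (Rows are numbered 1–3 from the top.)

Li H He

Cell (r1,c2): row 1 has {H}; column 2 has {H,Li} → He.
Cell (r1,c3): row 1 has {H,He}; column 3 is empty so far → Li.
Cell (r2,c3): row 2 has {H,Li}; column 3 has {Li} → He.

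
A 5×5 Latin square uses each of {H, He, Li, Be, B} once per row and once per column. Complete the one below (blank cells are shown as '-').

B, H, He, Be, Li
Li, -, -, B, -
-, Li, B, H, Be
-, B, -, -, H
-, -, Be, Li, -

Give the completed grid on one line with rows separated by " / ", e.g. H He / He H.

At row 2, column 3: row 2 has {Li,B}; column 3 has {He,Be,B}; that leaves H.
At row 2, column 5: row 2 has {H,Li,B}; column 5 has {H,Li,Be}; that leaves He.
At row 3, column 1: row 3 has {H,Li,Be,B}; column 1 has {Li,B}; that leaves He.
At row 4, column 1: row 4 has {H,B}; column 1 has {He,Li,B}; that leaves Be.
At row 4, column 3: row 4 has {H,Be,B}; column 3 has {H,He,Be,B}; that leaves Li.
At row 4, column 4: row 4 has {H,Li,Be,B}; column 4 has {H,Li,Be,B}; that leaves He.
At row 5, column 1: row 5 has {Li,Be}; column 1 has {He,Li,Be,B}; that leaves H.
At row 5, column 2: row 5 has {H,Li,Be}; column 2 has {H,Li,B}; that leaves He.
At row 5, column 5: row 5 has {H,He,Li,Be}; column 5 has {H,He,Li,Be}; that leaves B.
At row 2, column 2: row 2 has {H,He,Li,B}; column 2 has {H,He,Li,B}; that leaves Be.

B H He Be Li / Li Be H B He / He Li B H Be / Be B Li He H / H He Be Li B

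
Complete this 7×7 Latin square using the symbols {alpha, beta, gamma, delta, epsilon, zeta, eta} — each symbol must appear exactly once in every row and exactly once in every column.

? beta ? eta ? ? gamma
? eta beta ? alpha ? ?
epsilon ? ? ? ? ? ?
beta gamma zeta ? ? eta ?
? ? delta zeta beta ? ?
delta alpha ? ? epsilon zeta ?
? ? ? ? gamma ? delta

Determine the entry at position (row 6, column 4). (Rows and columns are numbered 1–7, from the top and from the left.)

gamma

row 4 has {beta,gamma,zeta,eta}; column 5 has {alpha,beta,gamma,epsilon} — only delta is left for (r4,c5).
row 5 has {beta,delta,zeta}; column 2 has {alpha,beta,gamma,eta} — only epsilon is left for (r5,c2).
row 7 has {gamma,delta}; column 2 has {alpha,beta,gamma,epsilon,eta} — only zeta is left for (r7,c2).
row 1 has {beta,gamma,eta}; column 5 has {alpha,beta,gamma,delta,epsilon} — only zeta is left for (r1,c5).
row 3 has {epsilon}; column 2 has {alpha,beta,gamma,epsilon,zeta,eta} — only delta is left for (r3,c2).
row 3 has {delta,epsilon}; column 5 has {alpha,beta,gamma,delta,epsilon,zeta} — only eta is left for (r3,c5).
row 1 has {beta,gamma,zeta,eta}; column 1 has {beta,delta,epsilon} — only alpha is left for (r1,c1).
row 1 has {alpha,beta,gamma,zeta,eta}; column 3 has {beta,delta,zeta} — only epsilon is left for (r1,c3).
row 1 has {alpha,beta,gamma,epsilon,zeta,eta}; column 6 has {zeta,eta} — only delta is left for (r1,c6).
row 7 has {gamma,delta,zeta}; column 1 has {alpha,beta,delta,epsilon} — only eta is left for (r7,c1).
row 7 has {gamma,delta,zeta,eta}; column 3 has {beta,delta,epsilon,zeta} — only alpha is left for (r7,c3).
row 3 has {delta,epsilon,eta}; column 3 has {alpha,beta,delta,epsilon,zeta} — only gamma is left for (r3,c3).
row 5 has {beta,delta,epsilon,zeta}; column 1 has {alpha,beta,delta,epsilon,eta} — only gamma is left for (r5,c1).
row 5 has {beta,gamma,delta,epsilon,zeta}; column 6 has {delta,zeta,eta} — only alpha is left for (r5,c6).
row 5 has {alpha,beta,gamma,delta,epsilon,zeta}; column 7 has {gamma,delta} — only eta is left for (r5,c7).
row 6 has {alpha,delta,epsilon,zeta}; column 3 has {alpha,beta,gamma,delta,epsilon,zeta} — only eta is left for (r6,c3).
row 6 has {alpha,delta,epsilon,zeta,eta}; column 7 has {gamma,delta,eta} — only beta is left for (r6,c7).
row 2 has {alpha,beta,eta}; column 1 has {alpha,beta,gamma,delta,epsilon,eta} — only zeta is left for (r2,c1).
row 2 has {alpha,beta,zeta,eta}; column 7 has {beta,gamma,delta,eta} — only epsilon is left for (r2,c7).
row 3 has {gamma,delta,epsilon,eta}; column 6 has {alpha,delta,zeta,eta} — only beta is left for (r3,c6).
row 4 has {beta,gamma,delta,zeta,eta}; column 7 has {beta,gamma,delta,epsilon,eta} — only alpha is left for (r4,c7).
row 6 has {alpha,beta,delta,epsilon,zeta,eta}; column 4 has {zeta,eta} — only gamma is left for (r6,c4).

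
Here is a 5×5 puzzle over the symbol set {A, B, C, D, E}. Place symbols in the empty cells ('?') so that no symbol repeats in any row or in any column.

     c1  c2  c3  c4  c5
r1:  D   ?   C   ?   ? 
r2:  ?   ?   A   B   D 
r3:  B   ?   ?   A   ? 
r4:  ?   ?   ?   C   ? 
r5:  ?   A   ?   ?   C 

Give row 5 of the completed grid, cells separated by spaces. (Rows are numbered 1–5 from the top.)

E A B D C

(r1,c4) = E
(r3,c5) = E
(r5,c1) = E
(r5,c4) = D
(r1,c2) = B
(r1,c5) = A
(r2,c1) = C
(r2,c2) = E
(r3,c3) = D
(r4,c1) = A
(r4,c2) = D
(r4,c5) = B
(r5,c3) = B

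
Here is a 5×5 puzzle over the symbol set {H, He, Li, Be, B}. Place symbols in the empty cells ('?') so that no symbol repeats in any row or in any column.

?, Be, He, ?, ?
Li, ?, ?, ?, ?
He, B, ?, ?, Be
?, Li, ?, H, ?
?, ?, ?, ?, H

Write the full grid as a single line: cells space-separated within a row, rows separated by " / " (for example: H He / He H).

H Be He B Li / Li H Be He B / He B H Li Be / Be Li B H He / B He Li Be H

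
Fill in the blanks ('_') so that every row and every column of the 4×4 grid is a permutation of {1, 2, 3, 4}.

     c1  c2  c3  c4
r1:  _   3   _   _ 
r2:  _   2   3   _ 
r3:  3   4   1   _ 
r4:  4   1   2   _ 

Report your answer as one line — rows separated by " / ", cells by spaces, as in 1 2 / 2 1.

2 3 4 1 / 1 2 3 4 / 3 4 1 2 / 4 1 2 3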